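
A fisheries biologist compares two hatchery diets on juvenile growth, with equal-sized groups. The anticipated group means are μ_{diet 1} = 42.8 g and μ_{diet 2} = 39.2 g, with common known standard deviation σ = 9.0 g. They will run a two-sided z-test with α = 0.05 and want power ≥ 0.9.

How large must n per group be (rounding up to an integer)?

n = 132 per group

Standardized effect: d = |μ_{diet 1} − μ_{diet 2}| / σ = |42.8 − 39.2| / 9.0 = 0.4000
For power 0.9 need Φ(δ − z_{0.025}) = 0.9, so δ = z_{0.025} + z_{0.10} = 1.960 + 1.282 = 3.242.
(For δ > 0 the lower-tail rejection region contributes negligibly to power, so the one-term inversion is standard.)
δ = d·√(n/2) ⇒ n = 2(δ/d)² = 2 × (3.242 / 0.4000)² = 131.34.
Rounding up, n = 132 per group.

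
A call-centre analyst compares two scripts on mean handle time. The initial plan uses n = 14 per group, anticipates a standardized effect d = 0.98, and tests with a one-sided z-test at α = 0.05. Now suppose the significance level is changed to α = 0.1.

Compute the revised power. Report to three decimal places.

Power ≈ 0.905

δ = d·√(n/2) = 0.98 × √(14/2) = 2.5928 (unchanged). New critical value: z_{0.1} = 1.282.
Revised power = Φ(δ − 1.282) = Φ(1.311) = 0.9051.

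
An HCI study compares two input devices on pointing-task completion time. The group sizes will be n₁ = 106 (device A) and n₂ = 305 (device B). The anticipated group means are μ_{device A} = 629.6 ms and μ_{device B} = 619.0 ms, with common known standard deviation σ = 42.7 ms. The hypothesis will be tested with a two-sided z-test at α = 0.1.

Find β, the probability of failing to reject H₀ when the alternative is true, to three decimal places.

Standardized effect: d = |μ_{device A} − μ_{device B}| / σ = |629.6 − 619.0| / 42.7 = 0.2482
Noncentrality parameter: δ = d / √(1/n₁ + 1/n₂) = 0.2482 / √(1/106 + 1/305) = 2.2017
Two-sided α = 0.1 → critical value z_{0.05} = 1.645.
Power = Φ(δ − 1.645) + Φ(−δ − 1.645) = Φ(0.557) + Φ(-3.847) = 0.7112 + 0.0001 = 0.7112.
Type II error: β = 1 − power = 1 − 0.7112 = 0.2888.

β ≈ 0.289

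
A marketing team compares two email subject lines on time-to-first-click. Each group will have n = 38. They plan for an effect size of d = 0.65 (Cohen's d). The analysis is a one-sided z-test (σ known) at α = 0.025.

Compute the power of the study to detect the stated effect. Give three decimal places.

Power ≈ 0.809

Noncentrality parameter: δ = d·√(n/2) = 0.65 × √(38/2) = 2.8333
Critical value for a one-sided test at α = 0.025: z_α = 1.960.
Power = Φ(δ − 1.960) = Φ(0.873) = 0.8088.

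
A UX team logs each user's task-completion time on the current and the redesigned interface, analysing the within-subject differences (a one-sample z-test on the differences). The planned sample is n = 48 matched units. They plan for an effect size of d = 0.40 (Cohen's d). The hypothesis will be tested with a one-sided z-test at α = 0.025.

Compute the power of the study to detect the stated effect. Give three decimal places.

Noncentrality parameter: δ = d·√n = 0.40 × √48 = 2.7713
One-sided α = 0.025 → critical value z_{0.025} = 1.960.
Power = Φ(δ − 1.960) = Φ(0.811) = 0.7914.

Power ≈ 0.791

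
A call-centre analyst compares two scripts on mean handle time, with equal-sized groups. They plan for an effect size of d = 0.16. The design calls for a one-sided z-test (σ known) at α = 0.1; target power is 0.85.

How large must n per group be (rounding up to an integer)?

For power 0.85 need Φ(δ − z_{0.1}) = 0.85, so δ = z_{0.1} + z_{0.15} = 1.282 + 1.036 = 2.318.
δ = d·√(n/2) ⇒ n = 2(δ/d)² = 2 × (2.318 / 0.16)² = 419.77.
Round up to the next whole unit.

n = 420 per group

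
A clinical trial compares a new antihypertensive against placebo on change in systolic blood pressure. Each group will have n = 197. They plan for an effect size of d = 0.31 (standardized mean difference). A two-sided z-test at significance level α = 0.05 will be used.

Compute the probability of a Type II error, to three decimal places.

β ≈ 0.132

Noncentrality parameter: δ = d·√(n/2) = 0.31 × √(197/2) = 3.0767
Critical value for a two-sided test at α = 0.05: z_{α/2} = 1.960.
Power = Φ(δ − 1.960) + Φ(−δ − 1.960) = Φ(1.117) + Φ(-5.037) = 0.8679 + 0.0000 = 0.8679.
Type II error: β = 1 − power = 1 − 0.8679 = 0.1321.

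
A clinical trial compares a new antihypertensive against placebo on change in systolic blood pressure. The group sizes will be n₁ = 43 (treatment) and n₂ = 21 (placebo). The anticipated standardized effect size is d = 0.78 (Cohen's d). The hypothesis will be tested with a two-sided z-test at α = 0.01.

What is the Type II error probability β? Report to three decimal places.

Noncentrality parameter: δ = d / √(1/n₁ + 1/n₂) = 0.78 / √(1/43 + 1/21) = 2.9299
Critical value for a two-sided test at α = 0.01: z_{α/2} = 2.576.
Power = Φ(δ − 2.576) + Φ(−δ − 2.576) = Φ(0.354) + Φ(-5.506) = 0.6383 + 0.0000 = 0.6383.
Type II error: β = 1 − power = 1 − 0.6383 = 0.3617.

β ≈ 0.362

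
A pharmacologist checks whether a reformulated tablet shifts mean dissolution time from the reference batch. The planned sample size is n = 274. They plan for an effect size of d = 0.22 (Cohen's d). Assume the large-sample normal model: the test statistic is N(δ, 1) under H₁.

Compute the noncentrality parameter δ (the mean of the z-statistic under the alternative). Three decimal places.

δ = d·√n = 0.22 × √274 = 3.6416

δ ≈ 3.642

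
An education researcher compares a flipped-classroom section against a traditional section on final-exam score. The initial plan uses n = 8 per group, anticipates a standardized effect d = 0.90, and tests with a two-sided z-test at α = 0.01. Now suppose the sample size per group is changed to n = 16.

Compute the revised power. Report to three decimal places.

Power ≈ 0.488

With n = 16 per group: δ = d·√(n/2) = 0.90 × √(16/2) = 2.5456. Critical value z_{0.005} = 2.576.
Revised power = Φ(δ − 2.576) + Φ(−δ − 2.576) = Φ(-0.030) + Φ(-5.121) = 0.4879 + 0.0000 = 0.4879.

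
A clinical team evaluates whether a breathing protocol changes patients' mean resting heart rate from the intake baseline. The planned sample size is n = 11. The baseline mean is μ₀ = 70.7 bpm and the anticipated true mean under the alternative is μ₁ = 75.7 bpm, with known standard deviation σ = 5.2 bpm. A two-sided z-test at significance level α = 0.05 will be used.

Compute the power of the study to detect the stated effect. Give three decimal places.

Power ≈ 0.890

Standardized effect: d = |μ₁ − μ₀| / σ = |75.7 − 70.7| / 5.2 = 0.9615
Noncentrality parameter: δ = d·√n = 0.9615 × √11 = 3.1891
Two-sided α = 0.05 → critical value z_{0.025} = 1.960.
Power = Φ(δ − 1.960) + Φ(−δ − 1.960) = Φ(1.229) + Φ(-5.149) = 0.8905 + 0.0000 = 0.8905.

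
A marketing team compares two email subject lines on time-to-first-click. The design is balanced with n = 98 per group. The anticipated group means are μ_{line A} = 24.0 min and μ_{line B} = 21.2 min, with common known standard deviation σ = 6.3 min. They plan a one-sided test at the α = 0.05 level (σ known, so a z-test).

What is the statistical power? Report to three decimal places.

Power ≈ 0.929

Standardized effect: d = |μ_{line A} − μ_{line B}| / σ = |24.0 − 21.2| / 6.3 = 0.4444
Noncentrality parameter: δ = d·√(n/2) = 0.4444 × √(98/2) = 3.1111
Critical value for a one-sided test at α = 0.05: z_α = 1.645.
Power = Φ(δ − 1.645) = Φ(1.466) = 0.9287.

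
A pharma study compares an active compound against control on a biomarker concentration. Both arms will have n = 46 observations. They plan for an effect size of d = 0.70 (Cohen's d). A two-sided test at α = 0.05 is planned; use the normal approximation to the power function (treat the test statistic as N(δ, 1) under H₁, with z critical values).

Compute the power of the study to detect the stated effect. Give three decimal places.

Noncentrality parameter: δ = d·√(n/2) = 0.70 × √(46/2) = 3.3571
Critical value for a two-sided test at α = 0.05: z_{α/2} = 1.960.
Power = Φ(δ − 1.960) + Φ(−δ − 1.960) = Φ(1.397) + Φ(-5.317) = 0.9188 + 0.0000 = 0.9188.

Power ≈ 0.919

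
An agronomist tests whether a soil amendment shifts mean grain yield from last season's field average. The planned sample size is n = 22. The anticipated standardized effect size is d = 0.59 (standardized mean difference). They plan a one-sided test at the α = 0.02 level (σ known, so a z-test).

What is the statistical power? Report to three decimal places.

Power ≈ 0.762

Noncentrality parameter: δ = d·√n = 0.59 × √22 = 2.7673
One-sided α = 0.02 → critical value z_{0.02} = 2.054.
Power = Φ(δ − 2.054) = Φ(0.714) = 0.7623.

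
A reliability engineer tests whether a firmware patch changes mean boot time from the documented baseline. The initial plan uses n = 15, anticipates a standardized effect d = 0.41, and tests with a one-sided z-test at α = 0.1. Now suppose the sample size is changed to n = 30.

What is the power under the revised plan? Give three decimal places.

Power ≈ 0.833

With n = 30: δ = d·√n = 0.41 × √30 = 2.2457. Critical value z_{0.1} = 1.282.
Revised power = P(Z > 1.282 − δ) = Φ(0.964) = 0.8325.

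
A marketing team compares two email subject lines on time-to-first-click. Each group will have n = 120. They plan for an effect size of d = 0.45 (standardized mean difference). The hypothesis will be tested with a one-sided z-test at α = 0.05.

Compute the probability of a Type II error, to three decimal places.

β ≈ 0.033

Noncentrality parameter: δ = d·√(n/2) = 0.45 × √(120/2) = 3.4857
One-sided α = 0.05 → critical value z_{0.05} = 1.645.
Power = Φ(δ − 1.645) = Φ(1.841) = 0.9672.
Type II error: β = 1 − power = 1 − 0.9672 = 0.0328.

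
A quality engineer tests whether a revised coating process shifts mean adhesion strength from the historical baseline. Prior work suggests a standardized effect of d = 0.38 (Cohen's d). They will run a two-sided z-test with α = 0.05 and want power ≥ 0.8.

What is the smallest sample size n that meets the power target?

For power 0.8 need Φ(δ − z_{0.025}) = 0.8, so δ = z_{0.025} + z_{0.20} = 1.960 + 0.842 = 2.802.
(For δ > 0 the lower-tail rejection region contributes negligibly to power, so the one-term inversion is standard.)
δ = d·√n ⇒ n = (δ/d)² = (2.802 / 0.38)² = 54.36.
Rounding up, n = 55.

n = 55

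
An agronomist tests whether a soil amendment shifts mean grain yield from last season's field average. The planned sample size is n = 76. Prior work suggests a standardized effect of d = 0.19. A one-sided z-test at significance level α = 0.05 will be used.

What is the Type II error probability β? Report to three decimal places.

Noncentrality parameter: δ = d·√n = 0.19 × √76 = 1.6564
Critical value for a one-sided test at α = 0.05: z_α = 1.645.
Power = Φ(δ − 1.645) = Φ(0.012) = 0.5046.
Type II error: β = 1 − power = 1 − 0.5046 = 0.4954.

β ≈ 0.495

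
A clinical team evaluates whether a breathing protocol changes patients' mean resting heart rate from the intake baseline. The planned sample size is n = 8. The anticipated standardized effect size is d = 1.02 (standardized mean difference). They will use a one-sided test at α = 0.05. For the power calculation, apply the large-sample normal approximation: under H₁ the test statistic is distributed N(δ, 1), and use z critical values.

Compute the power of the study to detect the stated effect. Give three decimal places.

Power ≈ 0.893

Noncentrality parameter: δ = d·√n = 1.02 × √8 = 2.8850
Critical value for a one-sided test at α = 0.05: z_α = 1.645.
Power = Φ(δ − 1.645) = Φ(1.240) = 0.8925.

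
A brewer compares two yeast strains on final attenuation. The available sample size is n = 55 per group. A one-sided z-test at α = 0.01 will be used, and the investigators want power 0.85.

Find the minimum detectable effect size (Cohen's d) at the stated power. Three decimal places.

d ≈ 0.641

Required noncentrality: δ = z_{0.01} + z_{0.15} = 2.326 + 1.036 = 3.363.
δ = d·√(n/2) ⇒ d = δ/√(n/2) = 3.363/√(55/2) = 0.6413.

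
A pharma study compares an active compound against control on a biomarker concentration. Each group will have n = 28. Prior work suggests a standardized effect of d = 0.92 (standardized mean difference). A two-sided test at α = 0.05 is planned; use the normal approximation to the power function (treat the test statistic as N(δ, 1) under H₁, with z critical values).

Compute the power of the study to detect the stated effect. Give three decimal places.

Power ≈ 0.931

Noncentrality parameter: δ = d·√(n/2) = 0.92 × √(28/2) = 3.4423
Two-sided α = 0.05 → critical value z_{0.025} = 1.960.
Power = Φ(δ − 1.960) + Φ(−δ − 1.960) = Φ(1.482) + Φ(-5.402) = 0.9309 + 0.0000 = 0.9309.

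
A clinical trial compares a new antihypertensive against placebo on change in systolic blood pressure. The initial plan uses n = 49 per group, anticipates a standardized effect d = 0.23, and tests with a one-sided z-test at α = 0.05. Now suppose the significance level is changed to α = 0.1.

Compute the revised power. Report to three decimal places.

Power ≈ 0.443

δ = d·√(n/2) = 0.23 × √(49/2) = 1.1384 (unchanged). New critical value: z_{0.1} = 1.282.
Revised power = Φ(δ − 1.282) = Φ(-0.143) = 0.4431.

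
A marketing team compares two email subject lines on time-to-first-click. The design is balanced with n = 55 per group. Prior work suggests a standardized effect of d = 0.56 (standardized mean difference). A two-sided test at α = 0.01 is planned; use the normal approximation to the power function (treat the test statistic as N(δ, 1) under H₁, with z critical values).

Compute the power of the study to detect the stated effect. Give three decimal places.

Power ≈ 0.641

Noncentrality parameter: δ = d·√(n/2) = 0.56 × √(55/2) = 2.9367
Critical value for a two-sided test at α = 0.01: z_{α/2} = 2.576.
Power = Φ(δ − 2.576) + Φ(−δ − 2.576) = Φ(0.361) + Φ(-5.512) = 0.6409 + 0.0000 = 0.6409.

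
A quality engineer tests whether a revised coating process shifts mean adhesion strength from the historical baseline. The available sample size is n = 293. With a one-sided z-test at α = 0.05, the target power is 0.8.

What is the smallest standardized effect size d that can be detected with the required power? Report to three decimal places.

d ≈ 0.145

Need Φ(δ − 1.645) = 0.8, so δ = 1.645 + 0.842 = 2.486.
δ = d·√n ⇒ d = δ/√n = 2.486/√293 = 0.1453.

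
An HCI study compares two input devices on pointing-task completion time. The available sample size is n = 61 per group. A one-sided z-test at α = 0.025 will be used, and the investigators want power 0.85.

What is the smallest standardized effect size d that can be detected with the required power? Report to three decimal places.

Need Φ(δ − 1.960) = 0.85, so δ = 1.960 + 1.036 = 2.996.
δ = d·√(n/2) ⇒ d = δ/√(n/2) = 2.996/√(61/2) = 0.5426.

d ≈ 0.543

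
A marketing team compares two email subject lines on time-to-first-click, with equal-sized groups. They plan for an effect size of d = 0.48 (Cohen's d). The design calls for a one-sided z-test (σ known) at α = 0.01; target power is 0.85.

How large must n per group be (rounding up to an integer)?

n = 99 per group

Set Φ(δ − 2.326) = 0.85; then δ − 2.326 = Φ⁻¹(0.85) = 1.036, giving δ = 3.363.
δ = d·√(n/2) ⇒ n = 2(δ/d)² = 2 × (3.363 / 0.48)² = 98.16.
Round up to the next whole unit.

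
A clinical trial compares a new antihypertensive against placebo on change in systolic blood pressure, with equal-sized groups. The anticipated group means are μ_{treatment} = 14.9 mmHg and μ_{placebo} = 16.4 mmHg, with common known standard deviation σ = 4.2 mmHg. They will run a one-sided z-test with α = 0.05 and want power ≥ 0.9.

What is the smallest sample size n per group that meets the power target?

Standardized effect: d = |μ_{treatment} − μ_{placebo}| / σ = |14.9 − 16.4| / 4.2 = 0.3571
Set Φ(δ − 1.645) = 0.9; then δ − 1.645 = Φ⁻¹(0.9) = 1.282, giving δ = 2.926.
δ = d·√(n/2) ⇒ n = 2(δ/d)² = 2 × (2.926 / 0.3571)² = 134.28.
Rounding up, n = 135 per group.

n = 135 per group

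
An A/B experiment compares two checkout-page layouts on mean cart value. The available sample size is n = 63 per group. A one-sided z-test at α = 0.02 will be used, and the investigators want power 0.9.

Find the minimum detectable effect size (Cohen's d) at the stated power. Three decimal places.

d ≈ 0.594

Need Φ(δ − 2.054) = 0.9, so δ = 2.054 + 1.282 = 3.335.
δ = d·√(n/2) ⇒ d = δ/√(n/2) = 3.335/√(63/2) = 0.5943.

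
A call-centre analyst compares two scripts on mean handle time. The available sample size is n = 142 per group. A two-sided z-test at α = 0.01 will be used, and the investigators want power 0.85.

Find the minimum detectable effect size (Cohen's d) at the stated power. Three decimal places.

d ≈ 0.429

Need Φ(δ − 2.576) = 0.85, so δ = 2.576 + 1.036 = 3.612.
(Lower-tail contribution to power is negligible for δ > 0.)
δ = d·√(n/2) ⇒ d = δ/√(n/2) = 3.612/√(142/2) = 0.4287.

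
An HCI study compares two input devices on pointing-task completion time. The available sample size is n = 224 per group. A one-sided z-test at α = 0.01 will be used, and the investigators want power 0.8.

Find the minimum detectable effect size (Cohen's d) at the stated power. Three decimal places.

Need Φ(δ − 2.326) = 0.8, so δ = 2.326 + 0.842 = 3.168.
δ = d·√(n/2) ⇒ d = δ/√(n/2) = 3.168/√(224/2) = 0.2993.

d ≈ 0.299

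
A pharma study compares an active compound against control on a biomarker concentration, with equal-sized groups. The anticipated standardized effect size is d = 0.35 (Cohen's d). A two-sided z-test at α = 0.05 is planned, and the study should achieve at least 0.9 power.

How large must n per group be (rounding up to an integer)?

n = 172 per group

For power 0.9 need Φ(δ − z_{0.025}) = 0.9, so δ = z_{0.025} + z_{0.10} = 1.960 + 1.282 = 3.242.
(Ignoring the negligible lower-tail rejection probability gives the usual closed-form inversion.)
δ = d·√(n/2) ⇒ n = 2(δ/d)² = 2 × (3.242 / 0.35)² = 171.55.
Round up to the next whole unit.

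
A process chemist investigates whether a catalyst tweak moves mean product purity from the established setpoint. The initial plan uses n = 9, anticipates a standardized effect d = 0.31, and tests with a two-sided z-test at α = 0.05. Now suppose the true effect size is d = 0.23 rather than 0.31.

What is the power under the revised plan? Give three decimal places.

Power ≈ 0.106

With d = 0.23: δ = d·√n = 0.23 × √9 = 0.6900. Critical value z_{0.025} = 1.960.
Revised power = Φ(δ − 1.960) + Φ(−δ − 1.960) = Φ(-1.270) + Φ(-2.650) = 0.1020 + 0.0040 = 0.1061.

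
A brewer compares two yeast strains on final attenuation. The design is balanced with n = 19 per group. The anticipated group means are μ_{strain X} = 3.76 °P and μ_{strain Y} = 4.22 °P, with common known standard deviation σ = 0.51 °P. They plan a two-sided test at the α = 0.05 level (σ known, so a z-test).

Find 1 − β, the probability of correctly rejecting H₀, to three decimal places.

Power ≈ 0.794

Standardized effect: d = |μ_{strain X} − μ_{strain Y}| / σ = |3.76 − 4.22| / 0.51 = 0.9020
Noncentrality parameter: δ = d·√(n/2) = 0.9020 × √(19/2) = 2.7800
Critical value for a two-sided test at α = 0.05: z_{α/2} = 1.960.
Power = Φ(δ − 1.960) + Φ(−δ − 1.960) = Φ(0.820) + Φ(-4.740) = 0.7939 + 0.0000 = 0.7939.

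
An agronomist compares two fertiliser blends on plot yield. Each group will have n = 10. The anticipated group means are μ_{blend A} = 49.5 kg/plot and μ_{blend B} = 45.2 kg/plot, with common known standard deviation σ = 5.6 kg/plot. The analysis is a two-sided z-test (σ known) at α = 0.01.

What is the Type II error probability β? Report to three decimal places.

β ≈ 0.805

Standardized effect: d = |μ_{blend A} − μ_{blend B}| / σ = |49.5 − 45.2| / 5.6 = 0.7679
Noncentrality parameter: δ = d·√(n/2) = 0.7679 × √(10/2) = 1.7170
Two-sided α = 0.01 → critical value z_{0.005} = 2.576.
Power = Φ(δ − 2.576) + Φ(−δ − 2.576) = Φ(-0.859) + Φ(-4.293) = 0.1952 + 0.0000 = 0.1952.
Type II error: β = 1 − power = 1 − 0.1952 = 0.8048.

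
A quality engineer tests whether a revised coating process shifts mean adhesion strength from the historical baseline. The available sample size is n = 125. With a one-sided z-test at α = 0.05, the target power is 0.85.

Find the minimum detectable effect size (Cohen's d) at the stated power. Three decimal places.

d ≈ 0.240

Required noncentrality: δ = z_{0.05} + z_{0.15} = 1.645 + 1.036 = 2.681.
δ = d·√n ⇒ d = δ/√n = 2.681/√125 = 0.2398.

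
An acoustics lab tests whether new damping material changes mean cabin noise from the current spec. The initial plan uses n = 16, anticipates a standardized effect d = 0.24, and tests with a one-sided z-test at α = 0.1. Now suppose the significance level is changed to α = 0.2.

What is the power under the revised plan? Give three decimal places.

Power ≈ 0.547

δ = d·√n = 0.24 × √16 = 0.9600 (unchanged). New critical value: z_{0.2} = 0.842.
Revised power = P(Z > 0.842 − δ) = Φ(0.118) = 0.5471.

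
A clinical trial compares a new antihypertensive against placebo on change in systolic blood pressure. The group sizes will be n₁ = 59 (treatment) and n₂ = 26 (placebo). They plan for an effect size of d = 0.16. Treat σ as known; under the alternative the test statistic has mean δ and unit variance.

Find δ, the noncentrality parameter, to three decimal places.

δ ≈ 0.680

The noncentrality parameter scales effect size by the design's sample-size factor: δ = d / √(1/n₁ + 1/n₂) = 0.16 / √(1/59 + 1/26) = 0.6797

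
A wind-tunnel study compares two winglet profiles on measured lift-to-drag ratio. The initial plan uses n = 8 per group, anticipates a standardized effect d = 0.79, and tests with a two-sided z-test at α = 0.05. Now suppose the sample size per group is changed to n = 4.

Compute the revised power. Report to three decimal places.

With n = 4 per group: δ = d·√(n/2) = 0.79 × √(4/2) = 1.1172. Critical value z_{0.025} = 1.960.
Revised power = Φ(δ − 1.960) + Φ(−δ − 1.960) = Φ(-0.843) + Φ(-3.077) = 0.1997 + 0.0010 = 0.2007.

Power ≈ 0.201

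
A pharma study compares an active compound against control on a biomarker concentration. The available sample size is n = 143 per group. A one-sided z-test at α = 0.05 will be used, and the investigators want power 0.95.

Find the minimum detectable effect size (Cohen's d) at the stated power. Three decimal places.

Need Φ(δ − 1.645) = 0.95, so δ = 1.645 + 1.645 = 3.290.
δ = d·√(n/2) ⇒ d = δ/√(n/2) = 3.290/√(143/2) = 0.3890.

d ≈ 0.389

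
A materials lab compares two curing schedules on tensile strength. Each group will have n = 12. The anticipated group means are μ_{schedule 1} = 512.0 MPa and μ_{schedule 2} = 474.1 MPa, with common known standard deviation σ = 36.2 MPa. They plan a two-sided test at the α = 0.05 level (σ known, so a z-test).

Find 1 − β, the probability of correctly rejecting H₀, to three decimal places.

Power ≈ 0.727

Standardized effect: d = |μ_{schedule 1} − μ_{schedule 2}| / σ = |512.0 − 474.1| / 36.2 = 1.0470
Noncentrality parameter: δ = d·√(n/2) = 1.0470 × √(12/2) = 2.5645
Two-sided α = 0.05 → critical value z_{0.025} = 1.960.
Power = Φ(δ − 1.960) + Φ(−δ − 1.960) = Φ(0.605) + Φ(-4.524) = 0.7273 + 0.0000 = 0.7273.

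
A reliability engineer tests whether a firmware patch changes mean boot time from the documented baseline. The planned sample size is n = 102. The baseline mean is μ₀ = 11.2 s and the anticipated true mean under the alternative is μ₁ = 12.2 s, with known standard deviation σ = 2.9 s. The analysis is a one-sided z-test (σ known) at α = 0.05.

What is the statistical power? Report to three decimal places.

Power ≈ 0.967

Standardized effect: d = |μ₁ − μ₀| / σ = |12.2 − 11.2| / 2.9 = 0.3448
Noncentrality parameter: δ = d·√n = 0.3448 × √102 = 3.4826
One-sided α = 0.05 → critical value z_{0.05} = 1.645.
Power = Φ(δ − 1.645) = Φ(1.838) = 0.9669.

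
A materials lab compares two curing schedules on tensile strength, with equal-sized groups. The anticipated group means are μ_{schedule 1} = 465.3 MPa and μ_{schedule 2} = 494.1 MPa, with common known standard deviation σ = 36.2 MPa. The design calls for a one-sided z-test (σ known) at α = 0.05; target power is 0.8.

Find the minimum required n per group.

n = 20 per group

Standardized effect: d = |μ_{schedule 1} − μ_{schedule 2}| / σ = |465.3 − 494.1| / 36.2 = 0.7956
For power 0.8 need Φ(δ − z_{0.05}) = 0.8, so δ = z_{0.05} + z_{0.20} = 1.645 + 0.842 = 2.486.
δ = d·√(n/2) ⇒ n = 2(δ/d)² = 2 × (2.486 / 0.7956)² = 19.54.
Round up to the next whole unit.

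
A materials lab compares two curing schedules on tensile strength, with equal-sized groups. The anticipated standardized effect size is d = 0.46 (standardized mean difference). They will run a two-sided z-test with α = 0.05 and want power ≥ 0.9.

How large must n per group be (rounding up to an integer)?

Set Φ(δ − 1.960) = 0.9; then δ − 1.960 = Φ⁻¹(0.9) = 1.282, giving δ = 3.242.
(Ignoring the negligible lower-tail rejection probability gives the usual closed-form inversion.)
δ = d·√(n/2) ⇒ n = 2(δ/d)² = 2 × (3.242 / 0.46)² = 99.31.
Rounding up, n = 100 per group.

n = 100 per group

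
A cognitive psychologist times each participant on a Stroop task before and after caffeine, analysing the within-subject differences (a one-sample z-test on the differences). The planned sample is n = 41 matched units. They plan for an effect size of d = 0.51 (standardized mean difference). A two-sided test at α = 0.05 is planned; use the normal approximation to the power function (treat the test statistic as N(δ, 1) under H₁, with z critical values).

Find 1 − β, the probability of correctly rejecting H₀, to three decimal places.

Noncentrality parameter: δ = d·√n = 0.51 × √41 = 3.2656
Critical value for a two-sided test at α = 0.05: z_{α/2} = 1.960.
Power = Φ(δ − 1.960) + Φ(−δ − 1.960) = Φ(1.306) + Φ(-5.226) = 0.9042 + 0.0000 = 0.9042.

Power ≈ 0.904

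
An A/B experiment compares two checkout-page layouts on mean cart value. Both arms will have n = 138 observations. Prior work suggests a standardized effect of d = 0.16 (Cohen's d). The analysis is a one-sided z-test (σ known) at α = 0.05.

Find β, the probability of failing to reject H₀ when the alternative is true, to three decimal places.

Noncentrality parameter: λ = d·√(n/2) = 0.16 × √(138/2) = 1.3291
One-sided α = 0.05 → critical value z_{0.05} = 1.645.
Power = Φ(λ − 1.645) = Φ(-0.316) = 0.3761.
Type II error: β = 1 − power = 1 − 0.3761 = 0.6239.

β ≈ 0.624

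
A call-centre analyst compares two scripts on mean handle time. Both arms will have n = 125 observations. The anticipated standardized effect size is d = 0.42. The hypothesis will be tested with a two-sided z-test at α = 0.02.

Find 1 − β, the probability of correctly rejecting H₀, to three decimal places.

Power ≈ 0.840

Noncentrality parameter: δ = d·√(n/2) = 0.42 × √(125/2) = 3.3204
Critical value for a two-sided test at α = 0.02: z_{α/2} = 2.326.
Power = Φ(δ − 2.326) + Φ(−δ − 2.326) = Φ(0.994) + Φ(-5.647) = 0.8399 + 0.0000 = 0.8399.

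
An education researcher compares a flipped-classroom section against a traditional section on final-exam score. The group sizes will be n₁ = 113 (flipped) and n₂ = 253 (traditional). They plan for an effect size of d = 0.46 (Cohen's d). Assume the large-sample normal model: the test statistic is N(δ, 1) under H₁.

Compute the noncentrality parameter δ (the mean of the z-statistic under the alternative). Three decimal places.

δ ≈ 4.066

δ = d / √(1/n₁ + 1/n₂) = 0.46 / √(1/113 + 1/253) = 4.0655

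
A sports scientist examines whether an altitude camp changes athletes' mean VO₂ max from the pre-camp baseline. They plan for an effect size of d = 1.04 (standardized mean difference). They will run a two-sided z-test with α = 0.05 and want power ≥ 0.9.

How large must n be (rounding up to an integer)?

Set Φ(δ − 1.960) = 0.9; then δ − 1.960 = Φ⁻¹(0.9) = 1.282, giving δ = 3.242.
(Ignoring the negligible lower-tail rejection probability gives the usual closed-form inversion.)
δ = d·√n ⇒ n = (δ/d)² = (3.242 / 1.04)² = 9.71.
Rounding up, n = 10.

n = 10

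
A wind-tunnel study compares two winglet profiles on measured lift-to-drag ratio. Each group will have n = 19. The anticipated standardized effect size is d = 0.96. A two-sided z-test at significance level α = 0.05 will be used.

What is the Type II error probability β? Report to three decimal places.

β ≈ 0.159

Noncentrality parameter: δ = d·√(n/2) = 0.96 × √(19/2) = 2.9589
Two-sided α = 0.05 → critical value z_{0.025} = 1.960.
Power = Φ(δ − 1.960) + Φ(−δ − 1.960) = Φ(0.999) + Φ(-4.919) = 0.8411 + 0.0000 = 0.8411.
Type II error: β = 1 − power = 1 − 0.8411 = 0.1589.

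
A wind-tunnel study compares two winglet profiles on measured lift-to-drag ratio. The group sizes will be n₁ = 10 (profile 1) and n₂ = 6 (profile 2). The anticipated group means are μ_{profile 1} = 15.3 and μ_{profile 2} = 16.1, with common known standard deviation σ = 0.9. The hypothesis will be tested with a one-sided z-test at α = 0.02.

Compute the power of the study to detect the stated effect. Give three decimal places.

Standardized effect: d = |μ_{profile 1} − μ_{profile 2}| / σ = |15.3 − 16.1| / 0.9 = 0.8889
Noncentrality parameter: δ = d / √(1/n₁ + 1/n₂) = 0.8889 / √(1/10 + 1/6) = 1.7213
One-sided α = 0.02 → critical value z_{0.02} = 2.054.
Power = P(Z > 2.054 − δ) = Φ(-0.332) = 0.3698.

Power ≈ 0.370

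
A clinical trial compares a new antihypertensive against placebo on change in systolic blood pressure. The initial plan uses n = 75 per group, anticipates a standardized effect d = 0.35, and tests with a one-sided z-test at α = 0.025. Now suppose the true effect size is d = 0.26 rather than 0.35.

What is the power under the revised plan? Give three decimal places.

With d = 0.26: δ = d·√(n/2) = 0.26 × √(75/2) = 1.5922. Critical value z_{0.025} = 1.960.
Revised power = Φ(δ − 1.960) = Φ(-0.368) = 0.3565.

Power ≈ 0.357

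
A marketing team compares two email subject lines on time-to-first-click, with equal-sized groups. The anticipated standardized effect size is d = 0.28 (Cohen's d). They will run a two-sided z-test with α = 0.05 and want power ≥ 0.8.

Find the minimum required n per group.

Set Φ(δ − 1.960) = 0.8; then δ − 1.960 = Φ⁻¹(0.8) = 0.842, giving δ = 2.802.
(For δ > 0 the lower-tail rejection region contributes negligibly to power, so the one-term inversion is standard.)
δ = d·√(n/2) ⇒ n = 2(δ/d)² = 2 × (2.802 / 0.28)² = 200.23.
Rounding up, n = 201 per group.

n = 201 per group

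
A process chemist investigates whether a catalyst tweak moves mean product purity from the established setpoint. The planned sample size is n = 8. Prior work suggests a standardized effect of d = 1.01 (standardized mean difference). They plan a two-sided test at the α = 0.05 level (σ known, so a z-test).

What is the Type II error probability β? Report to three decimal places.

Noncentrality parameter: δ = d·√n = 1.01 × √8 = 2.8567
Two-sided α = 0.05 → critical value z_{0.025} = 1.960.
Power = Φ(δ − 1.960) + Φ(−δ − 1.960) = Φ(0.897) + Φ(-4.817) = 0.8151 + 0.0000 = 0.8151.
Type II error: β = 1 − power = 1 − 0.8151 = 0.1849.

β ≈ 0.185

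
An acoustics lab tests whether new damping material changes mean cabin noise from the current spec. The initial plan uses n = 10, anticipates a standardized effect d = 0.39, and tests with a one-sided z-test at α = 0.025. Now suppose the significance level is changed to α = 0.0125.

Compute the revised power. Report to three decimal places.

δ = d·√n = 0.39 × √10 = 1.2333 (unchanged). New critical value: z_{0.0125} = 2.241.
Revised power = Φ(δ − 2.241) = Φ(-1.008) = 0.1567.

Power ≈ 0.157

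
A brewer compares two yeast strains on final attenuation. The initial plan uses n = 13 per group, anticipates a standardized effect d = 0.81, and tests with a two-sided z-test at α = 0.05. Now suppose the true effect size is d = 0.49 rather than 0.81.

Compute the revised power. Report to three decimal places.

With d = 0.49: δ = d·√(n/2) = 0.49 × √(13/2) = 1.2493. Critical value z_{0.025} = 1.960.
Revised power = Φ(δ − 1.960) + Φ(−δ − 1.960) = Φ(-0.711) + Φ(-3.209) = 0.2386 + 0.0007 = 0.2393.

Power ≈ 0.239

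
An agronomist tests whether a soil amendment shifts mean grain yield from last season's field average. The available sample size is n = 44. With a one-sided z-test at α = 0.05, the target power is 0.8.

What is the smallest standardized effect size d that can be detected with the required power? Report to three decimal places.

Required noncentrality: δ = z_{0.05} + z_{0.20} = 1.645 + 0.842 = 2.486.
δ = d·√n ⇒ d = δ/√n = 2.486/√44 = 0.3749.

d ≈ 0.375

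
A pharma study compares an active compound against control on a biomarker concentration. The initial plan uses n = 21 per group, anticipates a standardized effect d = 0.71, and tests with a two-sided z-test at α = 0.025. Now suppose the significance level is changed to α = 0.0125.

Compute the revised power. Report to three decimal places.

Power ≈ 0.422

δ = d·√(n/2) = 0.71 × √(21/2) = 2.3007 (unchanged). New critical value: z_{0.0063} = 2.498.
Revised power = Φ(δ − 2.498) + Φ(−δ − 2.498) = Φ(-0.197) + Φ(-4.798) = 0.4219 + 0.0000 = 0.4219.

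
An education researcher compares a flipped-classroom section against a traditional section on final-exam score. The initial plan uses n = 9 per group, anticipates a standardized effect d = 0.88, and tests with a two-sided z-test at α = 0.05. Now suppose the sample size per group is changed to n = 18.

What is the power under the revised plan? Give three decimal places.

Power ≈ 0.752

With n = 18 per group: δ = d·√(n/2) = 0.88 × √(18/2) = 2.6400. Critical value z_{0.025} = 1.960.
Revised power = Φ(δ − 1.960) + Φ(−δ − 1.960) = Φ(0.680) + Φ(-4.600) = 0.7518 + 0.0000 = 0.7518.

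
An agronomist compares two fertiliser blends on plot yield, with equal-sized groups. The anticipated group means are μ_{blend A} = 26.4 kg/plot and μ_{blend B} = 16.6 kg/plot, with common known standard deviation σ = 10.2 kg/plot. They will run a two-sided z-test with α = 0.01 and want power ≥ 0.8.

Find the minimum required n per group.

n = 26 per group

Standardized effect: d = |μ_{blend A} − μ_{blend B}| / σ = |26.4 − 16.6| / 10.2 = 0.9608
For power 0.8 need Φ(δ − z_{0.005}) = 0.8, so δ = z_{0.005} + z_{0.20} = 2.576 + 0.842 = 3.417.
(For δ > 0 the lower-tail rejection region contributes negligibly to power, so the one-term inversion is standard.)
δ = d·√(n/2) ⇒ n = 2(δ/d)² = 2 × (3.417 / 0.9608)² = 25.30.
Rounding up, n = 26 per group.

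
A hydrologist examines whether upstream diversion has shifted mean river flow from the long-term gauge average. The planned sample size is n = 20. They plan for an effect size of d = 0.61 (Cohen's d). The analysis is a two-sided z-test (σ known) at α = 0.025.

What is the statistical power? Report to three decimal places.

Noncentrality parameter: δ = d·√n = 0.61 × √20 = 2.7280
Two-sided α = 0.025 → critical value z_{0.0125} = 2.241.
Power = Φ(δ − 2.241) + Φ(−δ − 2.241) = Φ(0.487) + Φ(-4.969) = 0.6867 + 0.0000 = 0.6867.

Power ≈ 0.687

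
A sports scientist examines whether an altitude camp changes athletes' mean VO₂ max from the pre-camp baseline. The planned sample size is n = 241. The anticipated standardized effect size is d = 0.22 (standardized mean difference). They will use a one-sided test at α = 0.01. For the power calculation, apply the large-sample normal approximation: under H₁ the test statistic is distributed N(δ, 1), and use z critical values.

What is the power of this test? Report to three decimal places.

Power ≈ 0.862

Noncentrality parameter: λ = d·√n = 0.22 × √241 = 3.4153
One-sided α = 0.01 → critical value z_{0.01} = 2.326.
Power = P(Z > 2.326 − λ) = Φ(1.089) = 0.8619.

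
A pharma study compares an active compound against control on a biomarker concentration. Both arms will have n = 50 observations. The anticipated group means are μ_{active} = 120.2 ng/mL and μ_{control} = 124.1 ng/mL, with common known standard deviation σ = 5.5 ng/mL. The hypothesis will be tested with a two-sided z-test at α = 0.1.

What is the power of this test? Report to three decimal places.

Standardized effect: d = |μ_{active} − μ_{control}| / σ = |120.2 − 124.1| / 5.5 = 0.7091
Noncentrality parameter: δ = d·√(n/2) = 0.7091 × √(50/2) = 3.5455
Critical value for a two-sided test at α = 0.1: z_{α/2} = 1.645.
Power = Φ(δ − 1.645) + Φ(−δ − 1.645) = Φ(1.901) + Φ(-5.190) = 0.9713 + 0.0000 = 0.9713.

Power ≈ 0.971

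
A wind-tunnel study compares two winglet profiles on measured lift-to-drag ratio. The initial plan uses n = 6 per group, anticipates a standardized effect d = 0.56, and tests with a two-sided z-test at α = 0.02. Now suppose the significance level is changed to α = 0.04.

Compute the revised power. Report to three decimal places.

δ = d·√(n/2) = 0.56 × √(6/2) = 0.9699 (unchanged). New critical value: z_{0.02} = 2.054.
Revised power = Φ(δ − 2.054) + Φ(−δ − 2.054) = Φ(-1.084) + Φ(-3.024) = 0.1392 + 0.0012 = 0.1405.

Power ≈ 0.140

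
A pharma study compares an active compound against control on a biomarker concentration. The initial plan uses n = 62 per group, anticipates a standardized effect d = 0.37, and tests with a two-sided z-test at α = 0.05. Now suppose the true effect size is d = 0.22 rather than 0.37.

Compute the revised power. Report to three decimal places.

Power ≈ 0.232

With d = 0.22: δ = d·√(n/2) = 0.22 × √(62/2) = 1.2249. Critical value z_{0.025} = 1.960.
Revised power = Φ(δ − 1.960) + Φ(−δ − 1.960) = Φ(-0.735) + Φ(-3.185) = 0.2312 + 0.0007 = 0.2319.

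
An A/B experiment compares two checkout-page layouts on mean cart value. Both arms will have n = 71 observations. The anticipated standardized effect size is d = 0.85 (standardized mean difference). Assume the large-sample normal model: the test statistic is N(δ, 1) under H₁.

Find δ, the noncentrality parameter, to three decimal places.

δ ≈ 5.064

δ = d·√(n/2) = 0.85 × √(71/2) = 5.0645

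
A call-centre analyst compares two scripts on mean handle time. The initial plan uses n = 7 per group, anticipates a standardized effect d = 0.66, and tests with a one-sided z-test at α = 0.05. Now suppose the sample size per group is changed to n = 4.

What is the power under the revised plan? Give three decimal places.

Power ≈ 0.238

With n = 4 per group: δ = d·√(n/2) = 0.66 × √(4/2) = 0.9334. Critical value z_{0.05} = 1.645.
Revised power = Φ(δ − 1.645) = Φ(-0.711) = 0.2384.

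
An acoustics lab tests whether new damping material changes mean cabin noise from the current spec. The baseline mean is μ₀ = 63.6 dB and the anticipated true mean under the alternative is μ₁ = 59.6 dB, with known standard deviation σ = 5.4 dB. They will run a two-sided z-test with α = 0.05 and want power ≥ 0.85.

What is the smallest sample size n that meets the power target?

Standardized effect: d = |μ₁ − μ₀| / σ = |59.6 − 63.6| / 5.4 = 0.7407
Set Φ(δ − 1.960) = 0.85; then δ − 1.960 = Φ⁻¹(0.85) = 1.036, giving δ = 2.996.
(The Φ(−δ − z_{α/2}) term is vanishingly small for δ > 0 and is dropped in the standard sample-size formula.)
δ = d·√n ⇒ n = (δ/d)² = (2.996 / 0.7407)² = 16.36.
Rounding up, n = 17.

n = 17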